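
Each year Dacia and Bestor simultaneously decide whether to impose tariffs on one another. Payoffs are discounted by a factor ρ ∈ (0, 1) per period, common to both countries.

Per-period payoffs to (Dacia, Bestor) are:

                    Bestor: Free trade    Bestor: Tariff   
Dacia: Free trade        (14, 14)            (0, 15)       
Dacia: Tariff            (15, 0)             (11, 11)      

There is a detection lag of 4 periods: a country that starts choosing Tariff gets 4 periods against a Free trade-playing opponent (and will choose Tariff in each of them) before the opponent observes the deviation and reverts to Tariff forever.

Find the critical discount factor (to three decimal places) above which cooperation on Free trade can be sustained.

0.707

A deviator earns 15 for 4 periods, then 11 forever; cooperating earns 14 forever. Multiplying the IC by (1−ρ):
14 ≥ 15(1−ρ^4) + 11ρ^4, so 4·ρ^4 ≥ 1 and ρ^4 ≥ 1/4.
ρ ≥ (1/4)^(1/4) ≈ 0.707.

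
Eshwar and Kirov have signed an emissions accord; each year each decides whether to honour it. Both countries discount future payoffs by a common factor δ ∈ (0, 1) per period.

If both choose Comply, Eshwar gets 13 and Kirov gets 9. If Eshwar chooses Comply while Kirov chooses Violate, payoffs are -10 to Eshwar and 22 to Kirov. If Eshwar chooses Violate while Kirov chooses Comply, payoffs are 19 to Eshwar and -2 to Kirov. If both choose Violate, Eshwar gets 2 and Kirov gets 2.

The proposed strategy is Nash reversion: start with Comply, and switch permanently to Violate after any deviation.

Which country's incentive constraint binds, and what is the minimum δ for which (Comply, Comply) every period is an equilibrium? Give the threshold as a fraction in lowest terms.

Kirov; δ ≥ 13/20

Eshwar: cooperation gives 13 each period; deviation gives 19 once then 2 forever.
  13/(1−δ) ≥ 19 + 2δ/(1−δ) ⇒ δ ≥ 6/17.
Kirov: cooperation gives 9 each period; deviation gives 22 once then 2 forever.
  δ ≥ 13/20.
Both must hold, so the binding constraint is Kirov's: δ ≥ 13/20.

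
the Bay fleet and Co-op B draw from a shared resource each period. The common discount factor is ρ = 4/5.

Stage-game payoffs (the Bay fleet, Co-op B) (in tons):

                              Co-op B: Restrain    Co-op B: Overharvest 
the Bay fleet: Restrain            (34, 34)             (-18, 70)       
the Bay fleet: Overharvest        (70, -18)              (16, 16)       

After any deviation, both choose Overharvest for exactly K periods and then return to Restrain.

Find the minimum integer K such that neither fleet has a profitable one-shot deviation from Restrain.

IC: ρ(1−ρ^K)/(1−ρ) ≥ (70−34)/(34−16) = 2.
With ρ = 4/5: need 1 − ρ^K ≥ 2·(1−4/5)/(4/5), i.e. ρ^K ≤ 0.5000.
Since (4/5)^3 = 0.5120 and (4/5)^4 = 0.4096, the smallest such K is 4.

4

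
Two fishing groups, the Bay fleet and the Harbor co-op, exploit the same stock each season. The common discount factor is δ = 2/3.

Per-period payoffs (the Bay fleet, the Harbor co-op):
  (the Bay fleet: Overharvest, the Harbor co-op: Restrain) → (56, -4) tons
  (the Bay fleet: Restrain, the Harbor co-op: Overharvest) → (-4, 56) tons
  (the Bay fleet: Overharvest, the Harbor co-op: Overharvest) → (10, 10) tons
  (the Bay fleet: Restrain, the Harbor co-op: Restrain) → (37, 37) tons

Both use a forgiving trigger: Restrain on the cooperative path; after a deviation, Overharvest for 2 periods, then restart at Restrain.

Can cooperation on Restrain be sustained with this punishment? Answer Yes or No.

Yes

Comparing payoff streams over the 3 periods until play realigns: cooperate → 37(1+δ+…+δ^2); deviate → 56 + 10(δ+…+δ^2).
Cooperation is sustained iff (37−10)(δ+…+δ^2) ≥ 56−37.
δ+…+δ^2 = 2/3·(1−(2/3)^2)/(1−2/3) = 1.1111, and (56−37)/(37−10) = 0.7037.
1.1111 ≥ 0.7037, so cooperation is sustainable.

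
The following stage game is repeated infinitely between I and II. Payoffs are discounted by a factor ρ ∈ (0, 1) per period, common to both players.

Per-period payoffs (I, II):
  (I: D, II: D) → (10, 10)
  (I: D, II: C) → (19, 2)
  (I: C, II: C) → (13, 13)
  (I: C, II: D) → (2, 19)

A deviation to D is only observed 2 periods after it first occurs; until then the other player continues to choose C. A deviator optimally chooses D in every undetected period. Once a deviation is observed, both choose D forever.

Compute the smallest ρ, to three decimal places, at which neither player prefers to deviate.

The best deviation is to choose D for all 2 undetected periods, earning 19 each, then 10 forever once detected.
Deviation value: 19(1−ρ^2)/(1−ρ) + 10ρ^2/(1−ρ); cooperation value: 13/(1−ρ).
IC: 13 ≥ 19(1−ρ^2) + 10ρ^2 = 19 − 9ρ^2.
So ρ^2 ≥ 6/9 = 2/3, giving ρ ≥ (2/3)^(1/2) ≈ 0.816.

0.816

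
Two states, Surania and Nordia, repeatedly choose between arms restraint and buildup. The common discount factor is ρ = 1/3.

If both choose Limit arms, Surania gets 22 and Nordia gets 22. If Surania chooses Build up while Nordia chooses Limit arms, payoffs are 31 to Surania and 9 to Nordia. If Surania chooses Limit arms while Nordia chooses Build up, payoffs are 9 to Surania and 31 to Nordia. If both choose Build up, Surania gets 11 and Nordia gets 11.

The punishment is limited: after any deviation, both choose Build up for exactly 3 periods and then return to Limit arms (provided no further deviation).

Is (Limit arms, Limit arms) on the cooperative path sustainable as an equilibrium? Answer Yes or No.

Comparing payoff streams over the 4 periods until play realigns: cooperate → 22(1+ρ+…+ρ^3); deviate → 31 + 11(ρ+…+ρ^3).
Cooperation is sustained iff (22−11)(ρ+…+ρ^3) ≥ 31−22.
ρ+…+ρ^3 = 1/3·(1−(1/3)^3)/(1−1/3) = 0.4815, and (31−22)/(22−11) = 0.8182.
0.4815 < 0.8182, so cooperation is not sustainable.

No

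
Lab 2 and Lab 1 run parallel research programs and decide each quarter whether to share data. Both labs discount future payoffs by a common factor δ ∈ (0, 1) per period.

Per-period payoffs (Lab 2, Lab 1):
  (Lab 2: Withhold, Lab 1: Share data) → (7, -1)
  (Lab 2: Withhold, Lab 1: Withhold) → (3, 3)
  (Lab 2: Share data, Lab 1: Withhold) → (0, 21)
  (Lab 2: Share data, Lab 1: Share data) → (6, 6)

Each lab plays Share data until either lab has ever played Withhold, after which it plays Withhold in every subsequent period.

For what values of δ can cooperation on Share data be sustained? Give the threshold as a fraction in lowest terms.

For Lab 2: deviation gain 7−6 = 1, per-period punishment loss 6−3 = 3. IC gives δ ≥ 1/4.
For Lab 1: gain 15, loss 3 per period, so δ ≥ 15/18 = 5/6.
The tighter constraint is Lab 1's, so cooperation needs δ ≥ 5/6.

5/6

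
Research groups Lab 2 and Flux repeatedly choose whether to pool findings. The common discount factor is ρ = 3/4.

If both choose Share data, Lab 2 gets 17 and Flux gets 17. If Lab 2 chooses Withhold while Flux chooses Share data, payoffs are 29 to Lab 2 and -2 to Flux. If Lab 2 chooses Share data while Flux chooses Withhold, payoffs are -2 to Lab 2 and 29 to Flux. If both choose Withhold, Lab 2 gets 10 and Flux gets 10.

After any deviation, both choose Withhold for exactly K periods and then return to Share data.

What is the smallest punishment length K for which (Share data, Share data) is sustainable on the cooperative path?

3

Need Σ_{k=1}^{K} ρ^k ≥ (29−17)/(17−10) = 1.7143 at ρ = 3/4.
At K = 2 the sum is 1.3125 < 1.7143; at K = 3 it is 1.7344 ≥ 1.7143.
So the minimum punishment length is K = 3.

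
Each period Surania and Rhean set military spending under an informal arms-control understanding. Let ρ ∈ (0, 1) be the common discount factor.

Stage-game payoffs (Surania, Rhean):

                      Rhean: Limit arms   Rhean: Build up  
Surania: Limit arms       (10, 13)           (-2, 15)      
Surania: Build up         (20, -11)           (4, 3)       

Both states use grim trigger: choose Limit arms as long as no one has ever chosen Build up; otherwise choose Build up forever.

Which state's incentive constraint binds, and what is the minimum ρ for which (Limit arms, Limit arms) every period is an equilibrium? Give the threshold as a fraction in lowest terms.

For Surania: deviation gain 20−10 = 10, per-period punishment loss 10−4 = 6. IC gives ρ ≥ 10/16 = 5/8.
For Rhean: gain 2, loss 10 per period, so ρ ≥ 2/12 = 1/6.
The tighter constraint is Surania's, so cooperation needs ρ ≥ 5/8.

Surania; ρ ≥ 5/8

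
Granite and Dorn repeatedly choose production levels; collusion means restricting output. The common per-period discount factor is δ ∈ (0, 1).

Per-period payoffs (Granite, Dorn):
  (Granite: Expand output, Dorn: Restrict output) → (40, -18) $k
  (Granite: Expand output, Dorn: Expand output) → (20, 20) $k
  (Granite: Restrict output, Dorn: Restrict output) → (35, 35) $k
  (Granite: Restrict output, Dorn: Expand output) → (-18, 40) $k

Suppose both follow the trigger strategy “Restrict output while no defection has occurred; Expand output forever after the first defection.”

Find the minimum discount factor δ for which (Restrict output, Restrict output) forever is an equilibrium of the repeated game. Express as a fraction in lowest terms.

One-period gain from deviating is 40 − 35 = 5. The loss is 35 − 20 = 15 in every subsequent period, with present value 15·δ/(1−δ).
Deviation is unprofitable when 15·δ/(1−δ) ≥ 5, i.e. δ/(1−δ) ≥ 1/3.
Equivalently δ ≥ 5/(5+15) = 1/4.

1/4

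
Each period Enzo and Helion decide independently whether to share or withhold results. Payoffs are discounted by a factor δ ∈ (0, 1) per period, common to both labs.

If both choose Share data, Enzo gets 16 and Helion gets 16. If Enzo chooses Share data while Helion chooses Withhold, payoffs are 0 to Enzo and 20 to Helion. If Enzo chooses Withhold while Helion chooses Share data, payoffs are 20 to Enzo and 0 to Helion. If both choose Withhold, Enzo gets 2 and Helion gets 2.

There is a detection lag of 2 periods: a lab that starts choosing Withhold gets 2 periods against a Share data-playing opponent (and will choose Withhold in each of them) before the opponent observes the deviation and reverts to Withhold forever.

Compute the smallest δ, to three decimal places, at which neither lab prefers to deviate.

The best deviation is to choose Withhold for all 2 undetected periods, earning 20 each, then 2 forever once detected.
Deviation value: 20(1−δ^2)/(1−δ) + 2δ^2/(1−δ); cooperation value: 16/(1−δ).
IC: 16 ≥ 20(1−δ^2) + 2δ^2 = 20 − 18δ^2.
So δ^2 ≥ 4/18 = 2/9, giving δ ≥ (2/9)^(1/2) ≈ 0.471.

0.471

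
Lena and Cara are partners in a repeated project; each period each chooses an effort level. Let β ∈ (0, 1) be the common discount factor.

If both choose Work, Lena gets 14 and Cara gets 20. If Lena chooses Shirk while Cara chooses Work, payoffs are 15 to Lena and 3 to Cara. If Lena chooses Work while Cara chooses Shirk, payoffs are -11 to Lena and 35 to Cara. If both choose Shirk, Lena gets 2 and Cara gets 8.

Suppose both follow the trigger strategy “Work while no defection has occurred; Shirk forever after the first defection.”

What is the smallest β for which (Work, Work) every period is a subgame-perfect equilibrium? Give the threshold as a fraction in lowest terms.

Lena's threshold: (15−14)/(15−2) = 1/13.
Cara's threshold: (35−20)/(35−8) = 5/9.
1/13 < 5/9, so Cara binds and β* = 5/9.

5/9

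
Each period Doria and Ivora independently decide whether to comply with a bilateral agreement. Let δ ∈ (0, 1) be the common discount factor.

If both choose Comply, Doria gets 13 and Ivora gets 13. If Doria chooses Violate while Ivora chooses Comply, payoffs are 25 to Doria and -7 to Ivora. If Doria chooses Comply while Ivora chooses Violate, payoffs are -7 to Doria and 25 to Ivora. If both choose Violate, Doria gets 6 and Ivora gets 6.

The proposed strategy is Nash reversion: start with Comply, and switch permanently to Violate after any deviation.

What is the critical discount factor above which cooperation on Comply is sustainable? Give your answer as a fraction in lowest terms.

13/(1−δ) ≥ 25 + 6δ/(1−δ)
13 ≥ 25 − 19δ
δ ≥ 12/19.

12/19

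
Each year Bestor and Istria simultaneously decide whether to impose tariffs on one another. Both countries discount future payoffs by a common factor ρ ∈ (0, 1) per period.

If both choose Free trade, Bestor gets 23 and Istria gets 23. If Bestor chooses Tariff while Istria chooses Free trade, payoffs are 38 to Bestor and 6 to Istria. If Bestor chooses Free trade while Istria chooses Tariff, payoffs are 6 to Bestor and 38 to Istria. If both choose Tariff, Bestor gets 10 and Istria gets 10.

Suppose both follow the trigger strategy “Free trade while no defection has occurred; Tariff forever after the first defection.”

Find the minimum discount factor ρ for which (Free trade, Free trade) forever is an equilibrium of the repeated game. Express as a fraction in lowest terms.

Under grim trigger the critical discount factor is (T−C)/(T−P) with T = 38, C = 23, P = 10.
ρ* = (38−23)/(38−10) = 15/28.

15/28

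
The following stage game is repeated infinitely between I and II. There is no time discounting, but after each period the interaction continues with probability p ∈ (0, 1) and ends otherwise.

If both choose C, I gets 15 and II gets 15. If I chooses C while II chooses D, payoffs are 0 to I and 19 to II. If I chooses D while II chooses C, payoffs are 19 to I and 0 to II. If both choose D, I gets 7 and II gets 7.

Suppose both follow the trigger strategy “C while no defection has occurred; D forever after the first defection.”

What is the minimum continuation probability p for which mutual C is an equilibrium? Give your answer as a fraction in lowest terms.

With no time discounting, the continuation probability p plays the role of the discount factor.
Grim-trigger IC: 15/(1−p) ≥ 19 + 7p/(1−p) ⇒ p ≥ (19−15)/(19−7) = 1/3.

1/3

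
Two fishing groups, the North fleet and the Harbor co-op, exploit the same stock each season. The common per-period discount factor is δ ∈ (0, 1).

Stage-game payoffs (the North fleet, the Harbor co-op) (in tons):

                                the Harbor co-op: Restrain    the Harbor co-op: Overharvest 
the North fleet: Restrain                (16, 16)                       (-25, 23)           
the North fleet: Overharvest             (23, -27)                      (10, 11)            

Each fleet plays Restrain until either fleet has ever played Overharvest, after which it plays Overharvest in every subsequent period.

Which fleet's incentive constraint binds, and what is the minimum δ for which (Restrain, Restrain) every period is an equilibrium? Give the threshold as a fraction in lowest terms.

the North fleet's threshold: (23−16)/(23−10) = 7/13.
the Harbor co-op's threshold: (23−16)/(23−11) = 7/12.
7/13 < 7/12, so the Harbor co-op binds and δ* = 7/12.

the Harbor co-op; δ ≥ 7/12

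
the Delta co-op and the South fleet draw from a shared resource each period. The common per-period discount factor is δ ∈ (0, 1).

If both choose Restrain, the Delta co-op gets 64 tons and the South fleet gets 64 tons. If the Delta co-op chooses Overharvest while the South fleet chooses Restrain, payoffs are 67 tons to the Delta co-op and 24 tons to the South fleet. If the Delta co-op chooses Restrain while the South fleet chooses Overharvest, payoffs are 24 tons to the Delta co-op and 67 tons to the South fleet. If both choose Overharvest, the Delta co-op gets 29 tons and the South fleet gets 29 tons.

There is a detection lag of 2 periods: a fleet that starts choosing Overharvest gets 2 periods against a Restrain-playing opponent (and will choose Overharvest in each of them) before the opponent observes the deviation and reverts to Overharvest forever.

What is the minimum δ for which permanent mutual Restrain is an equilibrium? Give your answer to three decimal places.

The best deviation is to choose Overharvest for all 2 undetected periods, earning 67 each, then 29 forever once detected.
Deviation value: 67(1−δ^2)/(1−δ) + 29δ^2/(1−δ); cooperation value: 64/(1−δ).
IC: 64 ≥ 67(1−δ^2) + 29δ^2 = 67 − 38δ^2.
So δ^2 ≥ 3/38, giving δ ≥ (3/38)^(1/2) ≈ 0.281.

0.281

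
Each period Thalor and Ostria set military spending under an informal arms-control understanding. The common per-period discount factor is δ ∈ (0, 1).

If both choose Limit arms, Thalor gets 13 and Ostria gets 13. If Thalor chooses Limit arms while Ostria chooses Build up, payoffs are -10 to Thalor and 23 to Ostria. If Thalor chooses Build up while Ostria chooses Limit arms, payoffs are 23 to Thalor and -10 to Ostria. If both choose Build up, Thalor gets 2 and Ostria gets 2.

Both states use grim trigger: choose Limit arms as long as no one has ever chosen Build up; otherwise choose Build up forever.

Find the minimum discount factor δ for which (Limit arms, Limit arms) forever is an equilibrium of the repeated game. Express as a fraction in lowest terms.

10/21

One-period gain from deviating is 23 − 13 = 10. The loss is 13 − 2 = 11 in every subsequent period, with present value 11·δ/(1−δ).
Deviation is unprofitable when 11·δ/(1−δ) ≥ 10, i.e. δ/(1−δ) ≥ 10/11.
Equivalently δ ≥ 10/(10+11) = 10/21.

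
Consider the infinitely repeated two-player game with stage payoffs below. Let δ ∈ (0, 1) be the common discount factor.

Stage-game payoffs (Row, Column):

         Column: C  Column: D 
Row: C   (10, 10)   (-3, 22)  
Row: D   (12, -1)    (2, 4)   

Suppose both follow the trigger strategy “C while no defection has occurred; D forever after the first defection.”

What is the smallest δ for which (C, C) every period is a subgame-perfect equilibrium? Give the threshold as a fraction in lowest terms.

Row: cooperation gives 10 each period; deviation gives 12 once then 2 forever.
  10/(1−δ) ≥ 12 + 2δ/(1−δ) ⇒ δ ≥ 2/10 = 1/5.
Column: cooperation gives 10 each period; deviation gives 22 once then 4 forever.
  δ ≥ 12/18 = 2/3.
Both must hold, so the binding constraint is Column's: δ ≥ 2/3.

2/3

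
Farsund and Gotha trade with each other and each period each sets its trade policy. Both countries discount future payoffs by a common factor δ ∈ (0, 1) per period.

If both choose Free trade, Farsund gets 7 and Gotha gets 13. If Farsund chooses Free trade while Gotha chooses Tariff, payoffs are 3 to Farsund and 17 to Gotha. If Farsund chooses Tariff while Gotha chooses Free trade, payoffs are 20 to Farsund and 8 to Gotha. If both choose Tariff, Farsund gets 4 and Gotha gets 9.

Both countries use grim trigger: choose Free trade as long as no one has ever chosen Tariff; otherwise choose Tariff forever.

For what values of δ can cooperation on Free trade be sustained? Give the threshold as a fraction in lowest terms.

Farsund: cooperation gives 7 each period; deviation gives 20 once then 4 forever.
  7/(1−δ) ≥ 20 + 4δ/(1−δ) ⇒ δ ≥ 13/16.
Gotha: cooperation gives 13 each period; deviation gives 17 once then 9 forever.
  δ ≥ 4/8 = 1/2.
Both must hold, so the binding constraint is Farsund's: δ ≥ 13/16.

13/16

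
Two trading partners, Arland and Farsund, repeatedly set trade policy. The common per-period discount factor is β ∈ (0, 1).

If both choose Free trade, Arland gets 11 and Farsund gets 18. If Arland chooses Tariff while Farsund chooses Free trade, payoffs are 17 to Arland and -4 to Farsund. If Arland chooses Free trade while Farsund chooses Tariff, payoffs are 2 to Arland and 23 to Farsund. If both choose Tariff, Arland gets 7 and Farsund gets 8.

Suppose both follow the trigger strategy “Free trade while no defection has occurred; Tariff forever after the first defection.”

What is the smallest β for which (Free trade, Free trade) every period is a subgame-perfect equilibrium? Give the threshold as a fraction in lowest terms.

3/5

For Arland: deviation gain 17−11 = 6, per-period punishment loss 11−7 = 4. IC gives β ≥ 6/10 = 3/5.
For Farsund: gain 5, loss 10 per period, so β ≥ 5/15 = 1/3.
The tighter constraint is Arland's, so cooperation needs β ≥ 3/5.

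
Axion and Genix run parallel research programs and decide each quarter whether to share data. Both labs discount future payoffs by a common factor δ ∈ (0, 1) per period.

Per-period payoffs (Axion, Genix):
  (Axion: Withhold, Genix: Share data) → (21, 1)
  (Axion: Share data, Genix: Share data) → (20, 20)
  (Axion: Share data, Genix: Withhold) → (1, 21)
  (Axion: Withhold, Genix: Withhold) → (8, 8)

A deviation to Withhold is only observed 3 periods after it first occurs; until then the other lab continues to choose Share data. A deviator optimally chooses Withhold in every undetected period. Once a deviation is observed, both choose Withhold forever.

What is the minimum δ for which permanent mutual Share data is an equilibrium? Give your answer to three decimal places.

Deviating for the 3 undetected periods gains 21−20 = 1 per period over cooperation, then loses 20−8 = 12 per period forever once punishment starts.
Gain: 1(1 + δ + … + δ^2); loss: 12·δ^3/(1−δ).
No profitable deviation ⇔ 1(1−δ^3) ≤ 12·δ^3, i.e. δ^3 ≥ 1/(1+12) = 1/13.
Hence δ ≥ (1/13)^(1/3) ≈ 0.425.

0.425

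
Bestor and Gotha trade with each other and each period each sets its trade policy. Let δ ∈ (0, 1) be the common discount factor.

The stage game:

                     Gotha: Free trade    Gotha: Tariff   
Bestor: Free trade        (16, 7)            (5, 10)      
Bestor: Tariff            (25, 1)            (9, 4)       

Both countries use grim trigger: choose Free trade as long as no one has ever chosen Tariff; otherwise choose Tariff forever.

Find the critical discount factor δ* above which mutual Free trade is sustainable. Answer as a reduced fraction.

9/16

Bestor's threshold: (25−16)/(25−9) = 9/16.
Gotha's threshold: (10−7)/(10−4) = 1/2.
9/16 > 1/2, so Bestor binds and δ* = 9/16.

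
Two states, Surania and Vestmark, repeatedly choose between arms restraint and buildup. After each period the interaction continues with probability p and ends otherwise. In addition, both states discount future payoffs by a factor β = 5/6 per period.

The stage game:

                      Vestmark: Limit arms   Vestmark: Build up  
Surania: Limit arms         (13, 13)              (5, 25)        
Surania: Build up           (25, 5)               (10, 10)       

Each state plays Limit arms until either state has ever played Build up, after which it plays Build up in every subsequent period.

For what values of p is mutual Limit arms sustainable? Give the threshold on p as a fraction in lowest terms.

24/25

Expected continuation weight on next period's payoff is β·p = 5/6·p, which plays the role of the discount factor.
Cooperation requires 5/6·p ≥ (25−13)/(25−10) = 4/5, hence p ≥ 24/25.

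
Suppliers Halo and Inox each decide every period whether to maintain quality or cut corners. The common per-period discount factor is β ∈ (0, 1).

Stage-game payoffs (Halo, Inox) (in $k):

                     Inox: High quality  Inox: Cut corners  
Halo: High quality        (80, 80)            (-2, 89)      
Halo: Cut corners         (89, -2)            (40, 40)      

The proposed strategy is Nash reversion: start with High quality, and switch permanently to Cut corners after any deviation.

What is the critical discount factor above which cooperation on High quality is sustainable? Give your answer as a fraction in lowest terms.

Cooperation forever yields 80 each period: 80/(1−β).
Deviating yields 89 once, then 40 forever: 89 + 40β/(1−β).
No profitable deviation requires 80/(1−β) ≥ 89 + 40β/(1−β).
Multiplying by (1−β): 80 ≥ 89(1−β) + 40β = 89 − 49β.
So 49β ≥ 9, i.e. β ≥ 9/49.

9/49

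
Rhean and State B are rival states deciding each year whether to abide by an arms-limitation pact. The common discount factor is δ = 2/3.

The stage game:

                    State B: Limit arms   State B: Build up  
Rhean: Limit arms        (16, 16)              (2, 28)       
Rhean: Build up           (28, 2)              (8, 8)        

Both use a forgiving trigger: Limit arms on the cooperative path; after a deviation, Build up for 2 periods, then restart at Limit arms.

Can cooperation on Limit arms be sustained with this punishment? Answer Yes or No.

A one-shot deviation gives 28 now, then 8 for 2 periods, then back to 16.
Gain from deviating: (28−16) today; loss: (16−8) in each of the next 2 periods.
No-deviation condition: (16−8)(δ+…+δ^2) ≥ 28−16, i.e. δ+…+δ^2 ≥ 3/2.
At δ = 2/3: δ+…+δ^2 = 1.1111 < 1.5000.
So cooperation is not sustainable.

No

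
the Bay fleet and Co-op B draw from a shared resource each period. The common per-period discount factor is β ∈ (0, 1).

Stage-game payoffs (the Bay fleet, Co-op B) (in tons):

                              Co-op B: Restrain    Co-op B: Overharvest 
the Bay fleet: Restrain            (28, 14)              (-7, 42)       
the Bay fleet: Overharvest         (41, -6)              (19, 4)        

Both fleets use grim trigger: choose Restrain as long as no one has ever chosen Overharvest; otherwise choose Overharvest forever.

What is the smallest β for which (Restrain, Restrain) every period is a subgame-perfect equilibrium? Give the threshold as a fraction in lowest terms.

For the Bay fleet: deviation gain 41−28 = 13, per-period punishment loss 28−19 = 9. IC gives β ≥ 13/22.
For Co-op B: gain 28, loss 10 per period, so β ≥ 28/38 = 14/19.
The tighter constraint is Co-op B's, so cooperation needs β ≥ 14/19.

14/19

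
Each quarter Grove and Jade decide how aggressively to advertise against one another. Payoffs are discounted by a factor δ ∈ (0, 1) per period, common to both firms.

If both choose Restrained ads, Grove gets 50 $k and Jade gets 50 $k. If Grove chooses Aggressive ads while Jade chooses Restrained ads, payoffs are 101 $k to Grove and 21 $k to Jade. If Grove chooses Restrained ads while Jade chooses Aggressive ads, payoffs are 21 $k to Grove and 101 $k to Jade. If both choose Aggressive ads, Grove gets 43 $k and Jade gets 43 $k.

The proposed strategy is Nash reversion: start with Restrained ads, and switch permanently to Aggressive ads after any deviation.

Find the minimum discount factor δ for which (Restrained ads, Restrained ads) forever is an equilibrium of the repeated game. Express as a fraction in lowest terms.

51/58

Cooperation forever yields 50 each period: 50/(1−δ).
Deviating yields 101 once, then 43 forever: 101 + 43δ/(1−δ).
No profitable deviation requires 50/(1−δ) ≥ 101 + 43δ/(1−δ).
Multiplying by (1−δ): 50 ≥ 101(1−δ) + 43δ = 101 − 58δ.
So 58δ ≥ 51, i.e. δ ≥ 51/58.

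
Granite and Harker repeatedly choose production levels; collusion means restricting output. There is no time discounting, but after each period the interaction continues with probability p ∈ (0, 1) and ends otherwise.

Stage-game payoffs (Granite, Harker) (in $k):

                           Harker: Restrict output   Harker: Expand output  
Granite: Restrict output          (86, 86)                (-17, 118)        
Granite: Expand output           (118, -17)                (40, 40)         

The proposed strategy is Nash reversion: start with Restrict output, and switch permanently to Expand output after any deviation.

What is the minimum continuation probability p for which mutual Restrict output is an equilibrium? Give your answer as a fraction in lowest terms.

Expected cooperation value is 86 + p·86 + p²·86 + … = 86/(1−p); deviation gives 118 + p·40/(1−p).
86 ≥ 118(1−p) + 40p ⇒ 78p ≥ 32 ⇒ p ≥ 32/78 = 16/39.

16/39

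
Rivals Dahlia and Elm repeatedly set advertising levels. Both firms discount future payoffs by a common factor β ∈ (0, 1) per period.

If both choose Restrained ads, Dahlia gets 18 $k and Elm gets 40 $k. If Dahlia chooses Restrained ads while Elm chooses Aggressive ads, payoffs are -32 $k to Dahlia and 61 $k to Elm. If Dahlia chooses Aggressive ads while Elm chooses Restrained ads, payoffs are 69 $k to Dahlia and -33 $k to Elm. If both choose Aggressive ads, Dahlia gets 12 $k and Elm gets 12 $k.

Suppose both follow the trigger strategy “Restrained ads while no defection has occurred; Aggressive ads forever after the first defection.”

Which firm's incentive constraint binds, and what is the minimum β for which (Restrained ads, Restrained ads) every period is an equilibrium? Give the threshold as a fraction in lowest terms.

Dahlia; β ≥ 17/19

Dahlia: cooperation gives 18 each period; deviation gives 69 once then 12 forever.
  18/(1−β) ≥ 69 + 12β/(1−β) ⇒ β ≥ 51/57 = 17/19.
Elm: cooperation gives 40 each period; deviation gives 61 once then 12 forever.
  β ≥ 21/49 = 3/7.
Both must hold, so the binding constraint is Dahlia's: β ≥ 17/19.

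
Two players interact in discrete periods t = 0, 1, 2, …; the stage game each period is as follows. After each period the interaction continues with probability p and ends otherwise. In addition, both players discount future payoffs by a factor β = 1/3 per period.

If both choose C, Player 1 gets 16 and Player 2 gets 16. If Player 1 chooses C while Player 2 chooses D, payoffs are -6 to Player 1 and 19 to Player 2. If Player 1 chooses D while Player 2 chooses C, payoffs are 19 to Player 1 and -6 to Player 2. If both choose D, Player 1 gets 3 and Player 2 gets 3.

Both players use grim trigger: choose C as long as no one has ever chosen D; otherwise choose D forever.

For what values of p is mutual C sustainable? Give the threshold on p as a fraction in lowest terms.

9/16

With continuation probability p and discount β, the effective per-period discount factor is βp.
Grim-trigger IC: βp ≥ (19−16)/(19−3) = 3/16.
So p ≥ (3/16)/(1/3) = 9/16.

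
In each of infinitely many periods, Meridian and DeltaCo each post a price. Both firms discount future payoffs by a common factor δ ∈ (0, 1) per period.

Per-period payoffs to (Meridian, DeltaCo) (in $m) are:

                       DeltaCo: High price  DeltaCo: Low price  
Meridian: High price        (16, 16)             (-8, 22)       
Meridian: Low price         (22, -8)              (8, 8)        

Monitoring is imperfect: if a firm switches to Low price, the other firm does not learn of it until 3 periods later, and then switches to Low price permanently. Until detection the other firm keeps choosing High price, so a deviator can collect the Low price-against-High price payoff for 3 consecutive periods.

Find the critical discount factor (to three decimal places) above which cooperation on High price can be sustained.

A deviator earns 22 for 3 periods, then 8 forever; cooperating earns 16 forever. Multiplying the IC by (1−δ):
16 ≥ 22(1−δ^3) + 8δ^3, so 14·δ^3 ≥ 6 and δ^3 ≥ 3/7.
δ ≥ (3/7)^(1/3) ≈ 0.754.

0.754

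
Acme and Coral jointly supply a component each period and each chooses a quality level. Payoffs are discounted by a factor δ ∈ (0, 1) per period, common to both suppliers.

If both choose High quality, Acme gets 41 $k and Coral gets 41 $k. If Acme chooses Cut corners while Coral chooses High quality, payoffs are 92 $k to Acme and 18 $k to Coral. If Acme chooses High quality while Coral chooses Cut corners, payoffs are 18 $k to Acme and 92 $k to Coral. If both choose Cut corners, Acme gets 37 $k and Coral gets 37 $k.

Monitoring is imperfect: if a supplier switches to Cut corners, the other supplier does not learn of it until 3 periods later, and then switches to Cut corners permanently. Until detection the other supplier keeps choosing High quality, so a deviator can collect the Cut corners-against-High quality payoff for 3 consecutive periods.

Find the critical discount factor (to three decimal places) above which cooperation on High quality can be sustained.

0.975

A deviator earns 92 for 3 periods, then 37 forever; cooperating earns 41 forever. Multiplying the IC by (1−δ):
41 ≥ 92(1−δ^3) + 37δ^3, so 55·δ^3 ≥ 51 and δ^3 ≥ 51/55.
δ ≥ (51/55)^(1/3) ≈ 0.975.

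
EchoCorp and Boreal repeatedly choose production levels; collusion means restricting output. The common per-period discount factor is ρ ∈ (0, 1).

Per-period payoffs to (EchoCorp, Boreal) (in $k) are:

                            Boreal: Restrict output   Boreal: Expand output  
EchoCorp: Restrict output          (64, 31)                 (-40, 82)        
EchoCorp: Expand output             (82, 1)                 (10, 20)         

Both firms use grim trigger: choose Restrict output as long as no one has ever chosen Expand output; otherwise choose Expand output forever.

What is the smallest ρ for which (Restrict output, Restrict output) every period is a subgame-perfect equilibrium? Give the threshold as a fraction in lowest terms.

EchoCorp's threshold: (82−64)/(82−10) = 1/4.
Boreal's threshold: (82−31)/(82−20) = 51/62.
1/4 < 51/62, so Boreal binds and ρ* = 51/62.

51/62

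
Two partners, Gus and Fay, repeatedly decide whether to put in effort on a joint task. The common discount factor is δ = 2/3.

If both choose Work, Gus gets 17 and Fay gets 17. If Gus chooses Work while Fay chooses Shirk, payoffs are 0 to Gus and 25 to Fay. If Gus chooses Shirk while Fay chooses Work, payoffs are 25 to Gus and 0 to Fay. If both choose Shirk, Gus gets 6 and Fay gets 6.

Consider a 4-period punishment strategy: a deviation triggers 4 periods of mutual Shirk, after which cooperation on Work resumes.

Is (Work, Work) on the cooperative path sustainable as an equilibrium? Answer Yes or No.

Yes

Comparing payoff streams over the 5 periods until play realigns: cooperate → 17(1+δ+…+δ^4); deviate → 25 + 6(δ+…+δ^4).
Cooperation is sustained iff (17−6)(δ+…+δ^4) ≥ 25−17.
δ+…+δ^4 = 2/3·(1−(2/3)^4)/(1−2/3) = 1.6049, and (25−17)/(17−6) = 0.7273.
1.6049 ≥ 0.7273, so cooperation is sustainable.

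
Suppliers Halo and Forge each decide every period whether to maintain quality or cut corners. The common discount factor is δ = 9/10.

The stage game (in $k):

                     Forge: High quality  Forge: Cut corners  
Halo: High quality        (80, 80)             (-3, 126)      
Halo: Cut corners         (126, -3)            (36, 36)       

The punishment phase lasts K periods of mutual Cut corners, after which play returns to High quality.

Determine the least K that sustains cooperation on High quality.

2

IC: δ(1−δ^K)/(1−δ) ≥ (126−80)/(80−36) = 23/22.
With δ = 9/10: need 1 − δ^K ≥ 23/22·(1−9/10)/(9/10), i.e. δ^K ≤ 0.8838.
Since (9/10)^1 = 0.9000 and (9/10)^2 = 0.8100, the smallest such K is 2.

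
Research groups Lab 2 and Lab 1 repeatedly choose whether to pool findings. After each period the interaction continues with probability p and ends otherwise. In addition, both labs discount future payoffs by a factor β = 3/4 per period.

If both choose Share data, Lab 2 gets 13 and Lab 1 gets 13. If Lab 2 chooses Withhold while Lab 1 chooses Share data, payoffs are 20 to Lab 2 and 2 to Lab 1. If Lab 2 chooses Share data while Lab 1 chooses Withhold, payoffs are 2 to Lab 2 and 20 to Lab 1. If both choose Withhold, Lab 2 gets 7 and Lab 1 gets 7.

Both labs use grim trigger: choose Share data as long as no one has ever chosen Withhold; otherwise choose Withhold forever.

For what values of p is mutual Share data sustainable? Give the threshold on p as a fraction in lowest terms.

Expected continuation weight on next period's payoff is β·p = 3/4·p, which plays the role of the discount factor.
Cooperation requires 3/4·p ≥ (20−13)/(20−7) = 7/13, hence p ≥ 28/39.

28/39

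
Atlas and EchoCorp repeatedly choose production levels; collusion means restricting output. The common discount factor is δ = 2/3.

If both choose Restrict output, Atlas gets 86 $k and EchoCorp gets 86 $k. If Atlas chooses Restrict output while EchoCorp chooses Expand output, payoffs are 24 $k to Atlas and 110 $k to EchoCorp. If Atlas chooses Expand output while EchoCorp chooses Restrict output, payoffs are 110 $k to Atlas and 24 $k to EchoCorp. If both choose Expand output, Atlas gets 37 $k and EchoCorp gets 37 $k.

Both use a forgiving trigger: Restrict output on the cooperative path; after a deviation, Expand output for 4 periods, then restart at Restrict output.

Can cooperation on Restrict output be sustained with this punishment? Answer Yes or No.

A one-shot deviation gives 110 now, then 37 for 4 periods, then back to 86.
Gain from deviating: (110−86) today; loss: (86−37) in each of the next 4 periods.
No-deviation condition: (86−37)(δ+…+δ^4) ≥ 110−86, i.e. δ+…+δ^4 ≥ 24/49.
At δ = 2/3: δ+…+δ^4 = 1.6049 ≥ 0.4898.
So cooperation is sustainable.

Yes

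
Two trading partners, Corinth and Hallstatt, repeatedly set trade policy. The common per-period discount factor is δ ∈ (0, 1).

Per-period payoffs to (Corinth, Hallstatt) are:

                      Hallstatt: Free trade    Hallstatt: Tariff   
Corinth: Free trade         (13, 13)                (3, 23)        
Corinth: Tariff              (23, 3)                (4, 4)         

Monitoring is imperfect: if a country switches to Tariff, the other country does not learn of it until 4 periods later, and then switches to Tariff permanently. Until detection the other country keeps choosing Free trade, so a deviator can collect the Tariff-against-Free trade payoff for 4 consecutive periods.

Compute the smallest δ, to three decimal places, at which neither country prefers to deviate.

The best deviation is to choose Tariff for all 4 undetected periods, earning 23 each, then 4 forever once detected.
Deviation value: 23(1−δ^4)/(1−δ) + 4δ^4/(1−δ); cooperation value: 13/(1−δ).
IC: 13 ≥ 23(1−δ^4) + 4δ^4 = 23 − 19δ^4.
So δ^4 ≥ 10/19, giving δ ≥ (10/19)^(1/4) ≈ 0.852.

0.852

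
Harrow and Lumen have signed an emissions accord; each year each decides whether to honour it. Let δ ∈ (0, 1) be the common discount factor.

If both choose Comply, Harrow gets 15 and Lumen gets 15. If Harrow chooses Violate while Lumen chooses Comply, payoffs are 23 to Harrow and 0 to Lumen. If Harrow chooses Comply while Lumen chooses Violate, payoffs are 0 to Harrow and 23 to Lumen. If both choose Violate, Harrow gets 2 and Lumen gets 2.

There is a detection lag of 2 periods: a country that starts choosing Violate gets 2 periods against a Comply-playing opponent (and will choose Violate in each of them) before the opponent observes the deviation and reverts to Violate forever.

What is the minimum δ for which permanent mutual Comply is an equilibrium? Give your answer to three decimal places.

The best deviation is to choose Violate for all 2 undetected periods, earning 23 each, then 2 forever once detected.
Deviation value: 23(1−δ^2)/(1−δ) + 2δ^2/(1−δ); cooperation value: 15/(1−δ).
IC: 15 ≥ 23(1−δ^2) + 2δ^2 = 23 − 21δ^2.
So δ^2 ≥ 8/21, giving δ ≥ (8/21)^(1/2) ≈ 0.617.

0.617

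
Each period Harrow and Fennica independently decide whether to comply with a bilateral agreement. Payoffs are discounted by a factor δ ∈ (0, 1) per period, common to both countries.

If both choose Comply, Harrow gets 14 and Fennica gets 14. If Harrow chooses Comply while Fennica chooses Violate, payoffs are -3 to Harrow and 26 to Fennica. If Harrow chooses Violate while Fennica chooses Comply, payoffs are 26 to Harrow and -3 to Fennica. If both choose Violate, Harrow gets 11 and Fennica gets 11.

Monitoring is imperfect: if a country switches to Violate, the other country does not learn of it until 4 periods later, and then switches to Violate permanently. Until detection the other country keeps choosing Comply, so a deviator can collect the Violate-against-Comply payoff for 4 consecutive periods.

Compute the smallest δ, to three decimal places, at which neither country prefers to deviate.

Deviating for the 4 undetected periods gains 26−14 = 12 per period over cooperation, then loses 14−11 = 3 per period forever once punishment starts.
Gain: 12(1 + δ + … + δ^3); loss: 3·δ^4/(1−δ).
No profitable deviation ⇔ 12(1−δ^4) ≤ 3·δ^4, i.e. δ^4 ≥ 12/(12+3) = 4/5.
Hence δ ≥ (4/5)^(1/4) ≈ 0.946.

0.946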